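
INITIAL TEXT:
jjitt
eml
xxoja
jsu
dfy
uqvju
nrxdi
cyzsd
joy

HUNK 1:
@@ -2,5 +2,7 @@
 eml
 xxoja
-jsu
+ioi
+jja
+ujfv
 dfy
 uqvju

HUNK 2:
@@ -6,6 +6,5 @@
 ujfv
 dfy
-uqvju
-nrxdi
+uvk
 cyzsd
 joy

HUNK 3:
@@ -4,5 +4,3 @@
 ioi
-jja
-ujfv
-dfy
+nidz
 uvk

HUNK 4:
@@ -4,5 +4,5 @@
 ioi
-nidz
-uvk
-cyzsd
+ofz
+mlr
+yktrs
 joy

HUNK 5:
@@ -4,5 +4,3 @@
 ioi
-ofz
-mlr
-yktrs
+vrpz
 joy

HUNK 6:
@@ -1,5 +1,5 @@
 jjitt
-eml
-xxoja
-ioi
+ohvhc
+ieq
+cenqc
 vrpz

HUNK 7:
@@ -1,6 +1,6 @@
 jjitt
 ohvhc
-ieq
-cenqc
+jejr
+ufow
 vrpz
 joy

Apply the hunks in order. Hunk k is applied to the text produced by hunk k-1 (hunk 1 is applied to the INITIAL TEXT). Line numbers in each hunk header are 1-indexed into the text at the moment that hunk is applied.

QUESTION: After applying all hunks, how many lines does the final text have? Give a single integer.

Hunk 1: at line 2 remove [jsu] add [ioi,jja,ujfv] -> 11 lines: jjitt eml xxoja ioi jja ujfv dfy uqvju nrxdi cyzsd joy
Hunk 2: at line 6 remove [uqvju,nrxdi] add [uvk] -> 10 lines: jjitt eml xxoja ioi jja ujfv dfy uvk cyzsd joy
Hunk 3: at line 4 remove [jja,ujfv,dfy] add [nidz] -> 8 lines: jjitt eml xxoja ioi nidz uvk cyzsd joy
Hunk 4: at line 4 remove [nidz,uvk,cyzsd] add [ofz,mlr,yktrs] -> 8 lines: jjitt eml xxoja ioi ofz mlr yktrs joy
Hunk 5: at line 4 remove [ofz,mlr,yktrs] add [vrpz] -> 6 lines: jjitt eml xxoja ioi vrpz joy
Hunk 6: at line 1 remove [eml,xxoja,ioi] add [ohvhc,ieq,cenqc] -> 6 lines: jjitt ohvhc ieq cenqc vrpz joy
Hunk 7: at line 1 remove [ieq,cenqc] add [jejr,ufow] -> 6 lines: jjitt ohvhc jejr ufow vrpz joy
Final line count: 6

Answer: 6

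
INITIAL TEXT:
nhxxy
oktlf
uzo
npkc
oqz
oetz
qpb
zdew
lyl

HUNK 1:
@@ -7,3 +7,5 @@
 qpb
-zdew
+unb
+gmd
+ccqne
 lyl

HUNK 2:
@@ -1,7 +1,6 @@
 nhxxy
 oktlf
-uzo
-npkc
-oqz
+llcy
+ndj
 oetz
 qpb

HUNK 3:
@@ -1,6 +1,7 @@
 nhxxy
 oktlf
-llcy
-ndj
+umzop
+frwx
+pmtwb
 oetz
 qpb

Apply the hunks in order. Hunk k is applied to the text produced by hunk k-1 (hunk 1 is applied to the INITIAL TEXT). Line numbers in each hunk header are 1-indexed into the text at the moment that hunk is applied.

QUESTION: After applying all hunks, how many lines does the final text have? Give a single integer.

Answer: 11

Derivation:
Hunk 1: at line 7 remove [zdew] add [unb,gmd,ccqne] -> 11 lines: nhxxy oktlf uzo npkc oqz oetz qpb unb gmd ccqne lyl
Hunk 2: at line 1 remove [uzo,npkc,oqz] add [llcy,ndj] -> 10 lines: nhxxy oktlf llcy ndj oetz qpb unb gmd ccqne lyl
Hunk 3: at line 1 remove [llcy,ndj] add [umzop,frwx,pmtwb] -> 11 lines: nhxxy oktlf umzop frwx pmtwb oetz qpb unb gmd ccqne lyl
Final line count: 11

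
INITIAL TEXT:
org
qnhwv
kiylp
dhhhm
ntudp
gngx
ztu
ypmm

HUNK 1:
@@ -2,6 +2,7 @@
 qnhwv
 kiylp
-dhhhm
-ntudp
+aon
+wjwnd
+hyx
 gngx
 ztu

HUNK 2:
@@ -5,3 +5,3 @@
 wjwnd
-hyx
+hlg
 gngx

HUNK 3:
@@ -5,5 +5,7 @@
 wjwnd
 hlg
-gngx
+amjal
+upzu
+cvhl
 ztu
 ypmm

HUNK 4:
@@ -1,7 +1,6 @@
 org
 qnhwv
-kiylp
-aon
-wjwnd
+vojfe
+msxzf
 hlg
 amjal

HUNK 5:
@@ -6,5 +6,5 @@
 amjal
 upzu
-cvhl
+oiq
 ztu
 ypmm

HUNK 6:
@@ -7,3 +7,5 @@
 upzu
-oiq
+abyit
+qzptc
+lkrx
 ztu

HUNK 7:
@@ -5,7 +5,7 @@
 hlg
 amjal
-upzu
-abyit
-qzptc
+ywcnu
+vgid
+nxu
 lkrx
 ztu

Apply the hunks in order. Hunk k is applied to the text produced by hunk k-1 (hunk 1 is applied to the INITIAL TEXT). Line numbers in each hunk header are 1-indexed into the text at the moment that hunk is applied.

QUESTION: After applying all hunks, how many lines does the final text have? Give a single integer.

Answer: 12

Derivation:
Hunk 1: at line 2 remove [dhhhm,ntudp] add [aon,wjwnd,hyx] -> 9 lines: org qnhwv kiylp aon wjwnd hyx gngx ztu ypmm
Hunk 2: at line 5 remove [hyx] add [hlg] -> 9 lines: org qnhwv kiylp aon wjwnd hlg gngx ztu ypmm
Hunk 3: at line 5 remove [gngx] add [amjal,upzu,cvhl] -> 11 lines: org qnhwv kiylp aon wjwnd hlg amjal upzu cvhl ztu ypmm
Hunk 4: at line 1 remove [kiylp,aon,wjwnd] add [vojfe,msxzf] -> 10 lines: org qnhwv vojfe msxzf hlg amjal upzu cvhl ztu ypmm
Hunk 5: at line 6 remove [cvhl] add [oiq] -> 10 lines: org qnhwv vojfe msxzf hlg amjal upzu oiq ztu ypmm
Hunk 6: at line 7 remove [oiq] add [abyit,qzptc,lkrx] -> 12 lines: org qnhwv vojfe msxzf hlg amjal upzu abyit qzptc lkrx ztu ypmm
Hunk 7: at line 5 remove [upzu,abyit,qzptc] add [ywcnu,vgid,nxu] -> 12 lines: org qnhwv vojfe msxzf hlg amjal ywcnu vgid nxu lkrx ztu ypmm
Final line count: 12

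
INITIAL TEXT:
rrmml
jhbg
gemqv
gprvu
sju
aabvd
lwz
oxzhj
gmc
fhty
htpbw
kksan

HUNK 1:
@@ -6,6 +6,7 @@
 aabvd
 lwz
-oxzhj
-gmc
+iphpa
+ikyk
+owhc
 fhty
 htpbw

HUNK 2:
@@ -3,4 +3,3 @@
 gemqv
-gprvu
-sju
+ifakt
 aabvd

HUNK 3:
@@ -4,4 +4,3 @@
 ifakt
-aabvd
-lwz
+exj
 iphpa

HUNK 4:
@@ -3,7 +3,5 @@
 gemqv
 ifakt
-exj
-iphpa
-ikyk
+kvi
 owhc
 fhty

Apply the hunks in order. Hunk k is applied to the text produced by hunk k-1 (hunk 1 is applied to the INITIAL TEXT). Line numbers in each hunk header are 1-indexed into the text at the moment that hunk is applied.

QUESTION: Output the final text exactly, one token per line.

Answer: rrmml
jhbg
gemqv
ifakt
kvi
owhc
fhty
htpbw
kksan

Derivation:
Hunk 1: at line 6 remove [oxzhj,gmc] add [iphpa,ikyk,owhc] -> 13 lines: rrmml jhbg gemqv gprvu sju aabvd lwz iphpa ikyk owhc fhty htpbw kksan
Hunk 2: at line 3 remove [gprvu,sju] add [ifakt] -> 12 lines: rrmml jhbg gemqv ifakt aabvd lwz iphpa ikyk owhc fhty htpbw kksan
Hunk 3: at line 4 remove [aabvd,lwz] add [exj] -> 11 lines: rrmml jhbg gemqv ifakt exj iphpa ikyk owhc fhty htpbw kksan
Hunk 4: at line 3 remove [exj,iphpa,ikyk] add [kvi] -> 9 lines: rrmml jhbg gemqv ifakt kvi owhc fhty htpbw kksan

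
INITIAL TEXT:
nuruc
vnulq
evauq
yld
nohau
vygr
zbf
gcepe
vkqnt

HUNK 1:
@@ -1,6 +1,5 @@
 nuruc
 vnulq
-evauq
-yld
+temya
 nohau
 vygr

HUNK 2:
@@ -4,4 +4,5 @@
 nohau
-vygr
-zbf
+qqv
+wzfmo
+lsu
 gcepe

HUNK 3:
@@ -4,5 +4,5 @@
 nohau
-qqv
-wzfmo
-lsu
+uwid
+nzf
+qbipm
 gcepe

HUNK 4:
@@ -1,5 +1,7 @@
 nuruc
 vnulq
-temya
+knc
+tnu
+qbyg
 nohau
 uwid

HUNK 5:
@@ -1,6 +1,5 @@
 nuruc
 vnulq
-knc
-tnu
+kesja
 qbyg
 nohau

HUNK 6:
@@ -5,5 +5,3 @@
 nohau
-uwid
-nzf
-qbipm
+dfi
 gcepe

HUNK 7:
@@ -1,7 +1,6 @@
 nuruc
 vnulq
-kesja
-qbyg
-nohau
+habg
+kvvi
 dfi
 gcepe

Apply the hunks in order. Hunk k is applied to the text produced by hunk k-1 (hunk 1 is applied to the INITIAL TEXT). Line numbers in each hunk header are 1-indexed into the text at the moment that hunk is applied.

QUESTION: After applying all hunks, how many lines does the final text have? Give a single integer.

Hunk 1: at line 1 remove [evauq,yld] add [temya] -> 8 lines: nuruc vnulq temya nohau vygr zbf gcepe vkqnt
Hunk 2: at line 4 remove [vygr,zbf] add [qqv,wzfmo,lsu] -> 9 lines: nuruc vnulq temya nohau qqv wzfmo lsu gcepe vkqnt
Hunk 3: at line 4 remove [qqv,wzfmo,lsu] add [uwid,nzf,qbipm] -> 9 lines: nuruc vnulq temya nohau uwid nzf qbipm gcepe vkqnt
Hunk 4: at line 1 remove [temya] add [knc,tnu,qbyg] -> 11 lines: nuruc vnulq knc tnu qbyg nohau uwid nzf qbipm gcepe vkqnt
Hunk 5: at line 1 remove [knc,tnu] add [kesja] -> 10 lines: nuruc vnulq kesja qbyg nohau uwid nzf qbipm gcepe vkqnt
Hunk 6: at line 5 remove [uwid,nzf,qbipm] add [dfi] -> 8 lines: nuruc vnulq kesja qbyg nohau dfi gcepe vkqnt
Hunk 7: at line 1 remove [kesja,qbyg,nohau] add [habg,kvvi] -> 7 lines: nuruc vnulq habg kvvi dfi gcepe vkqnt
Final line count: 7

Answer: 7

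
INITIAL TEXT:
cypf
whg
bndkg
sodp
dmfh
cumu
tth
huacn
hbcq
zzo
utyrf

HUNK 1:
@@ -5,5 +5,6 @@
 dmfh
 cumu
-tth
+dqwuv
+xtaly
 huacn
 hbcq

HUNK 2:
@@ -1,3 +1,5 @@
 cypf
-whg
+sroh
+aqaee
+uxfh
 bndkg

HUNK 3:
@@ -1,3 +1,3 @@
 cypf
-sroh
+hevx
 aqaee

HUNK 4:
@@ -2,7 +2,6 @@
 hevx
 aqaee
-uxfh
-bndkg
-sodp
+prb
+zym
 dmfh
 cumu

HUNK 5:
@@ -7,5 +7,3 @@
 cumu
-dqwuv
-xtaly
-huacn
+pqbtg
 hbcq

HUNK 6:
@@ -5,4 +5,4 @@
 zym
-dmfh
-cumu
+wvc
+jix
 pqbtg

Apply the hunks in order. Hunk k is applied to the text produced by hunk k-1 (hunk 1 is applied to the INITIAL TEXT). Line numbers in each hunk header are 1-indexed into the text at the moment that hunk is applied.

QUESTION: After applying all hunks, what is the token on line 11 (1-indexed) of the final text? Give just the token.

Hunk 1: at line 5 remove [tth] add [dqwuv,xtaly] -> 12 lines: cypf whg bndkg sodp dmfh cumu dqwuv xtaly huacn hbcq zzo utyrf
Hunk 2: at line 1 remove [whg] add [sroh,aqaee,uxfh] -> 14 lines: cypf sroh aqaee uxfh bndkg sodp dmfh cumu dqwuv xtaly huacn hbcq zzo utyrf
Hunk 3: at line 1 remove [sroh] add [hevx] -> 14 lines: cypf hevx aqaee uxfh bndkg sodp dmfh cumu dqwuv xtaly huacn hbcq zzo utyrf
Hunk 4: at line 2 remove [uxfh,bndkg,sodp] add [prb,zym] -> 13 lines: cypf hevx aqaee prb zym dmfh cumu dqwuv xtaly huacn hbcq zzo utyrf
Hunk 5: at line 7 remove [dqwuv,xtaly,huacn] add [pqbtg] -> 11 lines: cypf hevx aqaee prb zym dmfh cumu pqbtg hbcq zzo utyrf
Hunk 6: at line 5 remove [dmfh,cumu] add [wvc,jix] -> 11 lines: cypf hevx aqaee prb zym wvc jix pqbtg hbcq zzo utyrf
Final line 11: utyrf

Answer: utyrf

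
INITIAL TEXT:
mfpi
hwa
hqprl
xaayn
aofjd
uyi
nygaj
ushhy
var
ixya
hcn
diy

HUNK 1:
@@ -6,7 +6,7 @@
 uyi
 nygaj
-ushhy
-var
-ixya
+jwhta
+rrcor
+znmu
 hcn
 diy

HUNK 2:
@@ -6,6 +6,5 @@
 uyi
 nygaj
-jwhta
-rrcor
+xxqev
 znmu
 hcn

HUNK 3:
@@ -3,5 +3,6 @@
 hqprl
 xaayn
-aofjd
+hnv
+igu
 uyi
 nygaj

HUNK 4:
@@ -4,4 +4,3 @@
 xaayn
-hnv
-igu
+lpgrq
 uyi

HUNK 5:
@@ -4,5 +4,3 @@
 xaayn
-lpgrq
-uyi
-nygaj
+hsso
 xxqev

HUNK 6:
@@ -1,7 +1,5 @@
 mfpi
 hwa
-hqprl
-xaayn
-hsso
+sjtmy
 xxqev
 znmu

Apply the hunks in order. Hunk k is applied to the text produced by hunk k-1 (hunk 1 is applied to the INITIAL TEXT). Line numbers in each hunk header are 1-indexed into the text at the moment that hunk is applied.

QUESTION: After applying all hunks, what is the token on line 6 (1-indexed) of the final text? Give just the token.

Hunk 1: at line 6 remove [ushhy,var,ixya] add [jwhta,rrcor,znmu] -> 12 lines: mfpi hwa hqprl xaayn aofjd uyi nygaj jwhta rrcor znmu hcn diy
Hunk 2: at line 6 remove [jwhta,rrcor] add [xxqev] -> 11 lines: mfpi hwa hqprl xaayn aofjd uyi nygaj xxqev znmu hcn diy
Hunk 3: at line 3 remove [aofjd] add [hnv,igu] -> 12 lines: mfpi hwa hqprl xaayn hnv igu uyi nygaj xxqev znmu hcn diy
Hunk 4: at line 4 remove [hnv,igu] add [lpgrq] -> 11 lines: mfpi hwa hqprl xaayn lpgrq uyi nygaj xxqev znmu hcn diy
Hunk 5: at line 4 remove [lpgrq,uyi,nygaj] add [hsso] -> 9 lines: mfpi hwa hqprl xaayn hsso xxqev znmu hcn diy
Hunk 6: at line 1 remove [hqprl,xaayn,hsso] add [sjtmy] -> 7 lines: mfpi hwa sjtmy xxqev znmu hcn diy
Final line 6: hcn

Answer: hcn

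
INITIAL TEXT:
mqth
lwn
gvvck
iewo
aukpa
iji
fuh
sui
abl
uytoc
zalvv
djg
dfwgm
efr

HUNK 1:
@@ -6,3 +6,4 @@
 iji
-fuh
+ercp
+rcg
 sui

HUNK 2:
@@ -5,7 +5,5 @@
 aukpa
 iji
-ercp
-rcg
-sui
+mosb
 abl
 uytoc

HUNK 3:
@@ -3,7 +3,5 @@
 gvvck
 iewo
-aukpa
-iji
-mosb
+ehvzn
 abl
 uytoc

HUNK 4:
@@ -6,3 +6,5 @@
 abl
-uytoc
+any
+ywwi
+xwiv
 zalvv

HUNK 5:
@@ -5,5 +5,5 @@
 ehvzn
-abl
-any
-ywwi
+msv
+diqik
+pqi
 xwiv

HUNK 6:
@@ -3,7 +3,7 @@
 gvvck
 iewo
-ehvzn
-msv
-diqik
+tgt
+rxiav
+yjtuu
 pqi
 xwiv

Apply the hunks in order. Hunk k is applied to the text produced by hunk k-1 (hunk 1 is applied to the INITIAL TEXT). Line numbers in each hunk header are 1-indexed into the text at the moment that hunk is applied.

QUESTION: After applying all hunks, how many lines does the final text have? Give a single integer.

Hunk 1: at line 6 remove [fuh] add [ercp,rcg] -> 15 lines: mqth lwn gvvck iewo aukpa iji ercp rcg sui abl uytoc zalvv djg dfwgm efr
Hunk 2: at line 5 remove [ercp,rcg,sui] add [mosb] -> 13 lines: mqth lwn gvvck iewo aukpa iji mosb abl uytoc zalvv djg dfwgm efr
Hunk 3: at line 3 remove [aukpa,iji,mosb] add [ehvzn] -> 11 lines: mqth lwn gvvck iewo ehvzn abl uytoc zalvv djg dfwgm efr
Hunk 4: at line 6 remove [uytoc] add [any,ywwi,xwiv] -> 13 lines: mqth lwn gvvck iewo ehvzn abl any ywwi xwiv zalvv djg dfwgm efr
Hunk 5: at line 5 remove [abl,any,ywwi] add [msv,diqik,pqi] -> 13 lines: mqth lwn gvvck iewo ehvzn msv diqik pqi xwiv zalvv djg dfwgm efr
Hunk 6: at line 3 remove [ehvzn,msv,diqik] add [tgt,rxiav,yjtuu] -> 13 lines: mqth lwn gvvck iewo tgt rxiav yjtuu pqi xwiv zalvv djg dfwgm efr
Final line count: 13

Answer: 13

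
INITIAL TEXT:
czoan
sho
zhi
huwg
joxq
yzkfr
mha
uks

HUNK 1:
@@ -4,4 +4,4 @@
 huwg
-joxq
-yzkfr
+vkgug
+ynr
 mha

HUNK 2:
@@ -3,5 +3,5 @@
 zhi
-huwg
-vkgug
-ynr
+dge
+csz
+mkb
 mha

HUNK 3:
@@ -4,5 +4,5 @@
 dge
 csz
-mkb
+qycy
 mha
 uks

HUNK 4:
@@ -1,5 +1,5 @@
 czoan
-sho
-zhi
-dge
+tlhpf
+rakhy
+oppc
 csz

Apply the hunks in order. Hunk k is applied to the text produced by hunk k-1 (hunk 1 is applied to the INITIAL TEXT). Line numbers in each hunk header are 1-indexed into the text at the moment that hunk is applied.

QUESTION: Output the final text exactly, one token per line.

Hunk 1: at line 4 remove [joxq,yzkfr] add [vkgug,ynr] -> 8 lines: czoan sho zhi huwg vkgug ynr mha uks
Hunk 2: at line 3 remove [huwg,vkgug,ynr] add [dge,csz,mkb] -> 8 lines: czoan sho zhi dge csz mkb mha uks
Hunk 3: at line 4 remove [mkb] add [qycy] -> 8 lines: czoan sho zhi dge csz qycy mha uks
Hunk 4: at line 1 remove [sho,zhi,dge] add [tlhpf,rakhy,oppc] -> 8 lines: czoan tlhpf rakhy oppc csz qycy mha uks

Answer: czoan
tlhpf
rakhy
oppc
csz
qycy
mha
uks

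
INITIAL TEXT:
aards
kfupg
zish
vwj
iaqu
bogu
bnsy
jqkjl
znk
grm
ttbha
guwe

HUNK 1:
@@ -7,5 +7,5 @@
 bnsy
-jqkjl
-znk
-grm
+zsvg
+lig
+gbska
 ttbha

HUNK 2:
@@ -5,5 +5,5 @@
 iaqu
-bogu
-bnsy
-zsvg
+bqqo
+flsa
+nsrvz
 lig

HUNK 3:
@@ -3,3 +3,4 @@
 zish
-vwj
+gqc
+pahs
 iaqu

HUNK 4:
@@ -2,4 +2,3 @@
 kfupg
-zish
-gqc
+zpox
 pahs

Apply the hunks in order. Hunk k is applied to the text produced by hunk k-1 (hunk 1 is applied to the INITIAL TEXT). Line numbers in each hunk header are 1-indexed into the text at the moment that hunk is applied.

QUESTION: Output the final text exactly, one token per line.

Hunk 1: at line 7 remove [jqkjl,znk,grm] add [zsvg,lig,gbska] -> 12 lines: aards kfupg zish vwj iaqu bogu bnsy zsvg lig gbska ttbha guwe
Hunk 2: at line 5 remove [bogu,bnsy,zsvg] add [bqqo,flsa,nsrvz] -> 12 lines: aards kfupg zish vwj iaqu bqqo flsa nsrvz lig gbska ttbha guwe
Hunk 3: at line 3 remove [vwj] add [gqc,pahs] -> 13 lines: aards kfupg zish gqc pahs iaqu bqqo flsa nsrvz lig gbska ttbha guwe
Hunk 4: at line 2 remove [zish,gqc] add [zpox] -> 12 lines: aards kfupg zpox pahs iaqu bqqo flsa nsrvz lig gbska ttbha guwe

Answer: aards
kfupg
zpox
pahs
iaqu
bqqo
flsa
nsrvz
lig
gbska
ttbha
guwe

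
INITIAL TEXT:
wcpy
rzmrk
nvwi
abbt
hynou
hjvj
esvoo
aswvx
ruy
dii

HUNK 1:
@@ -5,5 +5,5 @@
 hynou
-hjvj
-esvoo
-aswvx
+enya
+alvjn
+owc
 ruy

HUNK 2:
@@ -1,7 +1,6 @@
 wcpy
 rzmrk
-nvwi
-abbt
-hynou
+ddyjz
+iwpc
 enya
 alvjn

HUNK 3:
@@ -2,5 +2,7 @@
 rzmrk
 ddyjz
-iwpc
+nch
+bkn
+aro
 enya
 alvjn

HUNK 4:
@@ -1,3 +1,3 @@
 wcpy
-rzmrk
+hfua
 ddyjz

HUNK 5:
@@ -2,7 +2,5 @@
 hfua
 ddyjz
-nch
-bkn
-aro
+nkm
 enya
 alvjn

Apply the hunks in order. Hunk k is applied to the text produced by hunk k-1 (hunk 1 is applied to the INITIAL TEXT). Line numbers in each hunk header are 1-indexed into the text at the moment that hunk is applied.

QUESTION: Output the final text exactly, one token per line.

Hunk 1: at line 5 remove [hjvj,esvoo,aswvx] add [enya,alvjn,owc] -> 10 lines: wcpy rzmrk nvwi abbt hynou enya alvjn owc ruy dii
Hunk 2: at line 1 remove [nvwi,abbt,hynou] add [ddyjz,iwpc] -> 9 lines: wcpy rzmrk ddyjz iwpc enya alvjn owc ruy dii
Hunk 3: at line 2 remove [iwpc] add [nch,bkn,aro] -> 11 lines: wcpy rzmrk ddyjz nch bkn aro enya alvjn owc ruy dii
Hunk 4: at line 1 remove [rzmrk] add [hfua] -> 11 lines: wcpy hfua ddyjz nch bkn aro enya alvjn owc ruy dii
Hunk 5: at line 2 remove [nch,bkn,aro] add [nkm] -> 9 lines: wcpy hfua ddyjz nkm enya alvjn owc ruy dii

Answer: wcpy
hfua
ddyjz
nkm
enya
alvjn
owc
ruy
dii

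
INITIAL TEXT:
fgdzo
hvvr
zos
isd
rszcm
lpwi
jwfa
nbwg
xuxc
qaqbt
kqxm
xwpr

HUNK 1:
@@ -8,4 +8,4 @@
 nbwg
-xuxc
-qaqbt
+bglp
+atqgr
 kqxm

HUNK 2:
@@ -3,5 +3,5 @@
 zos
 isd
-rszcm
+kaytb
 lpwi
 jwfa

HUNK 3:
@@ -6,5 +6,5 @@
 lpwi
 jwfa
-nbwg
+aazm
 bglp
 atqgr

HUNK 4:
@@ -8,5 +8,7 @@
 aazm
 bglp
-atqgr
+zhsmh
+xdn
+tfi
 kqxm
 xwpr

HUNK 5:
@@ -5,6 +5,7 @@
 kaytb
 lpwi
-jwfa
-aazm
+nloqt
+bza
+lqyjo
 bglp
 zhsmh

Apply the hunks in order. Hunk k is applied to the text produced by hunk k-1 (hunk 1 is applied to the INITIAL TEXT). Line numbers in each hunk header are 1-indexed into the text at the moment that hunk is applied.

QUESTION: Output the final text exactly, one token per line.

Hunk 1: at line 8 remove [xuxc,qaqbt] add [bglp,atqgr] -> 12 lines: fgdzo hvvr zos isd rszcm lpwi jwfa nbwg bglp atqgr kqxm xwpr
Hunk 2: at line 3 remove [rszcm] add [kaytb] -> 12 lines: fgdzo hvvr zos isd kaytb lpwi jwfa nbwg bglp atqgr kqxm xwpr
Hunk 3: at line 6 remove [nbwg] add [aazm] -> 12 lines: fgdzo hvvr zos isd kaytb lpwi jwfa aazm bglp atqgr kqxm xwpr
Hunk 4: at line 8 remove [atqgr] add [zhsmh,xdn,tfi] -> 14 lines: fgdzo hvvr zos isd kaytb lpwi jwfa aazm bglp zhsmh xdn tfi kqxm xwpr
Hunk 5: at line 5 remove [jwfa,aazm] add [nloqt,bza,lqyjo] -> 15 lines: fgdzo hvvr zos isd kaytb lpwi nloqt bza lqyjo bglp zhsmh xdn tfi kqxm xwpr

Answer: fgdzo
hvvr
zos
isd
kaytb
lpwi
nloqt
bza
lqyjo
bglp
zhsmh
xdn
tfi
kqxm
xwpr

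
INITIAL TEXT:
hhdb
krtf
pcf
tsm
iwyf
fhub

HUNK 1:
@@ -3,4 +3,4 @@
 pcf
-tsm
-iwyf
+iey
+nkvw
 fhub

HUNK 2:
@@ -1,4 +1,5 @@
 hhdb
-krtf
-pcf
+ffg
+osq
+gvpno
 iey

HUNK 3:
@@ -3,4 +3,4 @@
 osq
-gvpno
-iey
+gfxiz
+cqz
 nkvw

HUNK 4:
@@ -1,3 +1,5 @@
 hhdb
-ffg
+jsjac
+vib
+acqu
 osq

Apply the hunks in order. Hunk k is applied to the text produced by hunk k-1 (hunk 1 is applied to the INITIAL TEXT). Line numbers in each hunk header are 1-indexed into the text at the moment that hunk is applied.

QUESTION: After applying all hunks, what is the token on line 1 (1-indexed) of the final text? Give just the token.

Answer: hhdb

Derivation:
Hunk 1: at line 3 remove [tsm,iwyf] add [iey,nkvw] -> 6 lines: hhdb krtf pcf iey nkvw fhub
Hunk 2: at line 1 remove [krtf,pcf] add [ffg,osq,gvpno] -> 7 lines: hhdb ffg osq gvpno iey nkvw fhub
Hunk 3: at line 3 remove [gvpno,iey] add [gfxiz,cqz] -> 7 lines: hhdb ffg osq gfxiz cqz nkvw fhub
Hunk 4: at line 1 remove [ffg] add [jsjac,vib,acqu] -> 9 lines: hhdb jsjac vib acqu osq gfxiz cqz nkvw fhub
Final line 1: hhdb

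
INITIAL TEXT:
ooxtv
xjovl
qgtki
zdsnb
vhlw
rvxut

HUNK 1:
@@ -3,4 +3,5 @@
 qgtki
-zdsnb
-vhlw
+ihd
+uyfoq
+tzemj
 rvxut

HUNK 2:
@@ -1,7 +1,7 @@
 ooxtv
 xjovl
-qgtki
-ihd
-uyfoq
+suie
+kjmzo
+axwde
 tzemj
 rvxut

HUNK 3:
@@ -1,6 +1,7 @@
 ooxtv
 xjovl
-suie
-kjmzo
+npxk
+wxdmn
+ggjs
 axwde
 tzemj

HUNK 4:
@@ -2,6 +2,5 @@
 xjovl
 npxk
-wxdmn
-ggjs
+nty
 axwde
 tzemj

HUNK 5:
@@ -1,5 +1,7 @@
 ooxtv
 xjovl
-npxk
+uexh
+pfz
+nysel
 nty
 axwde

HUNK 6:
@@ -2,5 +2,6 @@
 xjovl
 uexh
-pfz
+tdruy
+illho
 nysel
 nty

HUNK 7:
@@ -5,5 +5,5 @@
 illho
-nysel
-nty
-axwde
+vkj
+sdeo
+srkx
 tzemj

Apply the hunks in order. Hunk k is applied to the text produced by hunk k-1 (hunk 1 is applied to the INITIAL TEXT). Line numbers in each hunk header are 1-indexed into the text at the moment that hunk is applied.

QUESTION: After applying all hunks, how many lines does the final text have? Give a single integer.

Answer: 10

Derivation:
Hunk 1: at line 3 remove [zdsnb,vhlw] add [ihd,uyfoq,tzemj] -> 7 lines: ooxtv xjovl qgtki ihd uyfoq tzemj rvxut
Hunk 2: at line 1 remove [qgtki,ihd,uyfoq] add [suie,kjmzo,axwde] -> 7 lines: ooxtv xjovl suie kjmzo axwde tzemj rvxut
Hunk 3: at line 1 remove [suie,kjmzo] add [npxk,wxdmn,ggjs] -> 8 lines: ooxtv xjovl npxk wxdmn ggjs axwde tzemj rvxut
Hunk 4: at line 2 remove [wxdmn,ggjs] add [nty] -> 7 lines: ooxtv xjovl npxk nty axwde tzemj rvxut
Hunk 5: at line 1 remove [npxk] add [uexh,pfz,nysel] -> 9 lines: ooxtv xjovl uexh pfz nysel nty axwde tzemj rvxut
Hunk 6: at line 2 remove [pfz] add [tdruy,illho] -> 10 lines: ooxtv xjovl uexh tdruy illho nysel nty axwde tzemj rvxut
Hunk 7: at line 5 remove [nysel,nty,axwde] add [vkj,sdeo,srkx] -> 10 lines: ooxtv xjovl uexh tdruy illho vkj sdeo srkx tzemj rvxut
Final line count: 10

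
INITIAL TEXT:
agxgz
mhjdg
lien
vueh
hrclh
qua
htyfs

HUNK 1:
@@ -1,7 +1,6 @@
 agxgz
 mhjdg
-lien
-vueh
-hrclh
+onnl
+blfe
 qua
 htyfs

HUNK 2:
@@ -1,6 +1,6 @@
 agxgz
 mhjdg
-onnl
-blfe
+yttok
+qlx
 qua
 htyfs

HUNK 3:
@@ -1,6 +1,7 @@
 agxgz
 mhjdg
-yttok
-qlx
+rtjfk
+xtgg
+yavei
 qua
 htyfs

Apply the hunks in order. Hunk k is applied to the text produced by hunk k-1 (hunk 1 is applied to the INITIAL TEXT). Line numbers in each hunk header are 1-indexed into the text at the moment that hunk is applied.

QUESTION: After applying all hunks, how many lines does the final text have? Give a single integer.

Hunk 1: at line 1 remove [lien,vueh,hrclh] add [onnl,blfe] -> 6 lines: agxgz mhjdg onnl blfe qua htyfs
Hunk 2: at line 1 remove [onnl,blfe] add [yttok,qlx] -> 6 lines: agxgz mhjdg yttok qlx qua htyfs
Hunk 3: at line 1 remove [yttok,qlx] add [rtjfk,xtgg,yavei] -> 7 lines: agxgz mhjdg rtjfk xtgg yavei qua htyfs
Final line count: 7

Answer: 7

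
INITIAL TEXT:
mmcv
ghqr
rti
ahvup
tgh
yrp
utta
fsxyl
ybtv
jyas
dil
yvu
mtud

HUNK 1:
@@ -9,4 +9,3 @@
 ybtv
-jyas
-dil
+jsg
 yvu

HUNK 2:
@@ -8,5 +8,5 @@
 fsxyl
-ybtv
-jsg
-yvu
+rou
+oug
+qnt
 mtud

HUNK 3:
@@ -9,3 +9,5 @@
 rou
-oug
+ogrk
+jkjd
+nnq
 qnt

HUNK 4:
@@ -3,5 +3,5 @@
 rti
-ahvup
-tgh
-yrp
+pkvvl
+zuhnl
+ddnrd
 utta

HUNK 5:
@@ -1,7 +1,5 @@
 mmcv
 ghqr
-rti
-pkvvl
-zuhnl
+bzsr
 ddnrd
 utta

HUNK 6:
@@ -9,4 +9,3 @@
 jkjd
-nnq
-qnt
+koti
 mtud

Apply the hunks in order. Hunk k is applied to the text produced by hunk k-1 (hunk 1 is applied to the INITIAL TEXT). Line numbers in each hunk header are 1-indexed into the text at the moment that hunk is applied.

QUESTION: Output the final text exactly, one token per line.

Hunk 1: at line 9 remove [jyas,dil] add [jsg] -> 12 lines: mmcv ghqr rti ahvup tgh yrp utta fsxyl ybtv jsg yvu mtud
Hunk 2: at line 8 remove [ybtv,jsg,yvu] add [rou,oug,qnt] -> 12 lines: mmcv ghqr rti ahvup tgh yrp utta fsxyl rou oug qnt mtud
Hunk 3: at line 9 remove [oug] add [ogrk,jkjd,nnq] -> 14 lines: mmcv ghqr rti ahvup tgh yrp utta fsxyl rou ogrk jkjd nnq qnt mtud
Hunk 4: at line 3 remove [ahvup,tgh,yrp] add [pkvvl,zuhnl,ddnrd] -> 14 lines: mmcv ghqr rti pkvvl zuhnl ddnrd utta fsxyl rou ogrk jkjd nnq qnt mtud
Hunk 5: at line 1 remove [rti,pkvvl,zuhnl] add [bzsr] -> 12 lines: mmcv ghqr bzsr ddnrd utta fsxyl rou ogrk jkjd nnq qnt mtud
Hunk 6: at line 9 remove [nnq,qnt] add [koti] -> 11 lines: mmcv ghqr bzsr ddnrd utta fsxyl rou ogrk jkjd koti mtud

Answer: mmcv
ghqr
bzsr
ddnrd
utta
fsxyl
rou
ogrk
jkjd
koti
mtud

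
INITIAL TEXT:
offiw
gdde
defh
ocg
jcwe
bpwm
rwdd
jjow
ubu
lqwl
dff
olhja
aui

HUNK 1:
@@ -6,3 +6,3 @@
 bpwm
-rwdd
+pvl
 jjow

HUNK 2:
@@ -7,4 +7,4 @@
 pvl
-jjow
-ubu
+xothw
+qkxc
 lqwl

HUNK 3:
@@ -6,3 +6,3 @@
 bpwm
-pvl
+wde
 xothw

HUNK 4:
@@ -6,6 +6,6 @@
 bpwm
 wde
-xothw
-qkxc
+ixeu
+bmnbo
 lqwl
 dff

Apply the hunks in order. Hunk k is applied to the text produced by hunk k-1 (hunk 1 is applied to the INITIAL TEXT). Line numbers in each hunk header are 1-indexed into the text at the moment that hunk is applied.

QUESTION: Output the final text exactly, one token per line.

Hunk 1: at line 6 remove [rwdd] add [pvl] -> 13 lines: offiw gdde defh ocg jcwe bpwm pvl jjow ubu lqwl dff olhja aui
Hunk 2: at line 7 remove [jjow,ubu] add [xothw,qkxc] -> 13 lines: offiw gdde defh ocg jcwe bpwm pvl xothw qkxc lqwl dff olhja aui
Hunk 3: at line 6 remove [pvl] add [wde] -> 13 lines: offiw gdde defh ocg jcwe bpwm wde xothw qkxc lqwl dff olhja aui
Hunk 4: at line 6 remove [xothw,qkxc] add [ixeu,bmnbo] -> 13 lines: offiw gdde defh ocg jcwe bpwm wde ixeu bmnbo lqwl dff olhja aui

Answer: offiw
gdde
defh
ocg
jcwe
bpwm
wde
ixeu
bmnbo
lqwl
dff
olhja
aui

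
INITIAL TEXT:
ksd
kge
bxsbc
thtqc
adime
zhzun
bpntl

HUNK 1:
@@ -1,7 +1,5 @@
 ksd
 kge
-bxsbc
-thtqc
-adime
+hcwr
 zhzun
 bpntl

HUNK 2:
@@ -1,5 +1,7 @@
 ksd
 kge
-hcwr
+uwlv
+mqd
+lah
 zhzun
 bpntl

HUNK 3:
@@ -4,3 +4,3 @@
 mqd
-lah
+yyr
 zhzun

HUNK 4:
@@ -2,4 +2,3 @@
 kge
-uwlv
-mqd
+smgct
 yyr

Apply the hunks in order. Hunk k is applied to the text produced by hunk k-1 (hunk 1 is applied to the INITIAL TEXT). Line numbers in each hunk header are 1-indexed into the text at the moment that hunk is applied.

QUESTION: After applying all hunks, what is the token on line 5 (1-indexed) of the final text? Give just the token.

Answer: zhzun

Derivation:
Hunk 1: at line 1 remove [bxsbc,thtqc,adime] add [hcwr] -> 5 lines: ksd kge hcwr zhzun bpntl
Hunk 2: at line 1 remove [hcwr] add [uwlv,mqd,lah] -> 7 lines: ksd kge uwlv mqd lah zhzun bpntl
Hunk 3: at line 4 remove [lah] add [yyr] -> 7 lines: ksd kge uwlv mqd yyr zhzun bpntl
Hunk 4: at line 2 remove [uwlv,mqd] add [smgct] -> 6 lines: ksd kge smgct yyr zhzun bpntl
Final line 5: zhzun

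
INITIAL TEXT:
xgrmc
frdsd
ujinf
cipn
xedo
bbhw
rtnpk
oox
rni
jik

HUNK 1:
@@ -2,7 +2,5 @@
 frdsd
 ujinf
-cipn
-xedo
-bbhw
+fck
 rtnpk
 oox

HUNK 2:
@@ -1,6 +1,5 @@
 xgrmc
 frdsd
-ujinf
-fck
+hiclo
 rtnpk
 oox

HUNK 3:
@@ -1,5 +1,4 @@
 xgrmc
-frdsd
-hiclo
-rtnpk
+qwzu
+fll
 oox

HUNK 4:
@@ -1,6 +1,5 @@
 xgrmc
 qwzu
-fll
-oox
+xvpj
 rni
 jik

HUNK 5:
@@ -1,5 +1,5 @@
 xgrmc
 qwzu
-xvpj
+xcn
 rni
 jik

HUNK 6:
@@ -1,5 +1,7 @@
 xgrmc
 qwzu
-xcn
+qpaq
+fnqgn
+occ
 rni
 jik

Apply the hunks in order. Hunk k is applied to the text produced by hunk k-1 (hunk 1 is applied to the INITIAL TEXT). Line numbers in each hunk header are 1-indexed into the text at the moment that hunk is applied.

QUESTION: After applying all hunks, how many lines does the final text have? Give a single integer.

Hunk 1: at line 2 remove [cipn,xedo,bbhw] add [fck] -> 8 lines: xgrmc frdsd ujinf fck rtnpk oox rni jik
Hunk 2: at line 1 remove [ujinf,fck] add [hiclo] -> 7 lines: xgrmc frdsd hiclo rtnpk oox rni jik
Hunk 3: at line 1 remove [frdsd,hiclo,rtnpk] add [qwzu,fll] -> 6 lines: xgrmc qwzu fll oox rni jik
Hunk 4: at line 1 remove [fll,oox] add [xvpj] -> 5 lines: xgrmc qwzu xvpj rni jik
Hunk 5: at line 1 remove [xvpj] add [xcn] -> 5 lines: xgrmc qwzu xcn rni jik
Hunk 6: at line 1 remove [xcn] add [qpaq,fnqgn,occ] -> 7 lines: xgrmc qwzu qpaq fnqgn occ rni jik
Final line count: 7

Answer: 7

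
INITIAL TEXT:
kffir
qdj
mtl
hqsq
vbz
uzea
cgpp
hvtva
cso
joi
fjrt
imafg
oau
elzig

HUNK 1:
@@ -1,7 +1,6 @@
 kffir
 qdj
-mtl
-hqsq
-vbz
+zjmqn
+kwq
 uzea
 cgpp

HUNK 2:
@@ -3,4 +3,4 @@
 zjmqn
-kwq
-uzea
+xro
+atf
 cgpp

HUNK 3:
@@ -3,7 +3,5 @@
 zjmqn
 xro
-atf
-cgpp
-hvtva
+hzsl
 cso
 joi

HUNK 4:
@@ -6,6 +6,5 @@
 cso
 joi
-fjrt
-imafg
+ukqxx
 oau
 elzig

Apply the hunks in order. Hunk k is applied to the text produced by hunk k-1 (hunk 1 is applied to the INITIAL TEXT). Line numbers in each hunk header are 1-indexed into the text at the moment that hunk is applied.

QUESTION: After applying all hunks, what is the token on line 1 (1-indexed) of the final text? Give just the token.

Answer: kffir

Derivation:
Hunk 1: at line 1 remove [mtl,hqsq,vbz] add [zjmqn,kwq] -> 13 lines: kffir qdj zjmqn kwq uzea cgpp hvtva cso joi fjrt imafg oau elzig
Hunk 2: at line 3 remove [kwq,uzea] add [xro,atf] -> 13 lines: kffir qdj zjmqn xro atf cgpp hvtva cso joi fjrt imafg oau elzig
Hunk 3: at line 3 remove [atf,cgpp,hvtva] add [hzsl] -> 11 lines: kffir qdj zjmqn xro hzsl cso joi fjrt imafg oau elzig
Hunk 4: at line 6 remove [fjrt,imafg] add [ukqxx] -> 10 lines: kffir qdj zjmqn xro hzsl cso joi ukqxx oau elzig
Final line 1: kffir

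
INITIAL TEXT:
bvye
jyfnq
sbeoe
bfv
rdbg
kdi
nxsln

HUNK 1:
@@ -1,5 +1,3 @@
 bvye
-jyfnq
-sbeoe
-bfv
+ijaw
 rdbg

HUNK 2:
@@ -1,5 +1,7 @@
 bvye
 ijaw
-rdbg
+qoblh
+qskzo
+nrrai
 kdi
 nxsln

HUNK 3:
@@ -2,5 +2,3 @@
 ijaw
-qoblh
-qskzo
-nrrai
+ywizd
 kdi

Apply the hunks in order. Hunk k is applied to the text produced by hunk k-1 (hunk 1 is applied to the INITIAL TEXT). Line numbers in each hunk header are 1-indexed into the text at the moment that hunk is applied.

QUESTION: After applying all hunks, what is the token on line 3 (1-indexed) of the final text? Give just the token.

Hunk 1: at line 1 remove [jyfnq,sbeoe,bfv] add [ijaw] -> 5 lines: bvye ijaw rdbg kdi nxsln
Hunk 2: at line 1 remove [rdbg] add [qoblh,qskzo,nrrai] -> 7 lines: bvye ijaw qoblh qskzo nrrai kdi nxsln
Hunk 3: at line 2 remove [qoblh,qskzo,nrrai] add [ywizd] -> 5 lines: bvye ijaw ywizd kdi nxsln
Final line 3: ywizd

Answer: ywizd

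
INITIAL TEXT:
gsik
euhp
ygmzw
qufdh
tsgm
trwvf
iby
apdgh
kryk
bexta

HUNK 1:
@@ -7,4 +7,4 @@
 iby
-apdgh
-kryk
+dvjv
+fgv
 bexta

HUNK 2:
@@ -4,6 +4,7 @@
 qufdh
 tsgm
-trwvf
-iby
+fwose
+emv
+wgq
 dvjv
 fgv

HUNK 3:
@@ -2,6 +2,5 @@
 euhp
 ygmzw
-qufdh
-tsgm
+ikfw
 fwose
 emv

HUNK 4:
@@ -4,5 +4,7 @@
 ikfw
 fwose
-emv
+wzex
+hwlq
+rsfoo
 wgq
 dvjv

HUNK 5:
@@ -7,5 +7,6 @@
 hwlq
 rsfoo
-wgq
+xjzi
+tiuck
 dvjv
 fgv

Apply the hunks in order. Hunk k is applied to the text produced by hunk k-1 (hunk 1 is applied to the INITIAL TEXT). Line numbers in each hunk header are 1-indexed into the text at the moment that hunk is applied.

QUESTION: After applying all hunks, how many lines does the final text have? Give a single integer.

Answer: 13

Derivation:
Hunk 1: at line 7 remove [apdgh,kryk] add [dvjv,fgv] -> 10 lines: gsik euhp ygmzw qufdh tsgm trwvf iby dvjv fgv bexta
Hunk 2: at line 4 remove [trwvf,iby] add [fwose,emv,wgq] -> 11 lines: gsik euhp ygmzw qufdh tsgm fwose emv wgq dvjv fgv bexta
Hunk 3: at line 2 remove [qufdh,tsgm] add [ikfw] -> 10 lines: gsik euhp ygmzw ikfw fwose emv wgq dvjv fgv bexta
Hunk 4: at line 4 remove [emv] add [wzex,hwlq,rsfoo] -> 12 lines: gsik euhp ygmzw ikfw fwose wzex hwlq rsfoo wgq dvjv fgv bexta
Hunk 5: at line 7 remove [wgq] add [xjzi,tiuck] -> 13 lines: gsik euhp ygmzw ikfw fwose wzex hwlq rsfoo xjzi tiuck dvjv fgv bexta
Final line count: 13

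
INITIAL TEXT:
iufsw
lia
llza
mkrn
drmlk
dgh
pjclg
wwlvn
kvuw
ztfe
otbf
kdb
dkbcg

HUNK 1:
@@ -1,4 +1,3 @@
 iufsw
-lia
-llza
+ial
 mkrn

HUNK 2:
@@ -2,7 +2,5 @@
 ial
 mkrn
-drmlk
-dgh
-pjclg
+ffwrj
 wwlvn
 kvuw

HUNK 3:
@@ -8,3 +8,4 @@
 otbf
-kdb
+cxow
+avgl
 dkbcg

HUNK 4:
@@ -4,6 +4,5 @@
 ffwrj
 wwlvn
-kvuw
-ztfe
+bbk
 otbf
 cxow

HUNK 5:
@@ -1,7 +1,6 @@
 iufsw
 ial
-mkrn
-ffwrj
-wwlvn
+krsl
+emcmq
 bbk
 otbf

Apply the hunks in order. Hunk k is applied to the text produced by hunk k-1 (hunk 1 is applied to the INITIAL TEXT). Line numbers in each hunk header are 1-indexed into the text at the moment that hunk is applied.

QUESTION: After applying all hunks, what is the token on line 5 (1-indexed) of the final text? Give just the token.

Answer: bbk

Derivation:
Hunk 1: at line 1 remove [lia,llza] add [ial] -> 12 lines: iufsw ial mkrn drmlk dgh pjclg wwlvn kvuw ztfe otbf kdb dkbcg
Hunk 2: at line 2 remove [drmlk,dgh,pjclg] add [ffwrj] -> 10 lines: iufsw ial mkrn ffwrj wwlvn kvuw ztfe otbf kdb dkbcg
Hunk 3: at line 8 remove [kdb] add [cxow,avgl] -> 11 lines: iufsw ial mkrn ffwrj wwlvn kvuw ztfe otbf cxow avgl dkbcg
Hunk 4: at line 4 remove [kvuw,ztfe] add [bbk] -> 10 lines: iufsw ial mkrn ffwrj wwlvn bbk otbf cxow avgl dkbcg
Hunk 5: at line 1 remove [mkrn,ffwrj,wwlvn] add [krsl,emcmq] -> 9 lines: iufsw ial krsl emcmq bbk otbf cxow avgl dkbcg
Final line 5: bbk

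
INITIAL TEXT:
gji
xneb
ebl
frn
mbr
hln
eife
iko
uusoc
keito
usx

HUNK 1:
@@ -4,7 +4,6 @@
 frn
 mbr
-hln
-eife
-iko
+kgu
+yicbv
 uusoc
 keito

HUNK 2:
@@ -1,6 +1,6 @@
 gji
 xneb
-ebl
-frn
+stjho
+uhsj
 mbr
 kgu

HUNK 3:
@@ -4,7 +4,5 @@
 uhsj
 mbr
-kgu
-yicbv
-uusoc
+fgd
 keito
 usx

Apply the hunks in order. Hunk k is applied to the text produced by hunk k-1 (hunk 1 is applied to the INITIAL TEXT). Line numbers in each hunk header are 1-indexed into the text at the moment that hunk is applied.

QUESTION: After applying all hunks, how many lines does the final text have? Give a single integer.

Answer: 8

Derivation:
Hunk 1: at line 4 remove [hln,eife,iko] add [kgu,yicbv] -> 10 lines: gji xneb ebl frn mbr kgu yicbv uusoc keito usx
Hunk 2: at line 1 remove [ebl,frn] add [stjho,uhsj] -> 10 lines: gji xneb stjho uhsj mbr kgu yicbv uusoc keito usx
Hunk 3: at line 4 remove [kgu,yicbv,uusoc] add [fgd] -> 8 lines: gji xneb stjho uhsj mbr fgd keito usx
Final line count: 8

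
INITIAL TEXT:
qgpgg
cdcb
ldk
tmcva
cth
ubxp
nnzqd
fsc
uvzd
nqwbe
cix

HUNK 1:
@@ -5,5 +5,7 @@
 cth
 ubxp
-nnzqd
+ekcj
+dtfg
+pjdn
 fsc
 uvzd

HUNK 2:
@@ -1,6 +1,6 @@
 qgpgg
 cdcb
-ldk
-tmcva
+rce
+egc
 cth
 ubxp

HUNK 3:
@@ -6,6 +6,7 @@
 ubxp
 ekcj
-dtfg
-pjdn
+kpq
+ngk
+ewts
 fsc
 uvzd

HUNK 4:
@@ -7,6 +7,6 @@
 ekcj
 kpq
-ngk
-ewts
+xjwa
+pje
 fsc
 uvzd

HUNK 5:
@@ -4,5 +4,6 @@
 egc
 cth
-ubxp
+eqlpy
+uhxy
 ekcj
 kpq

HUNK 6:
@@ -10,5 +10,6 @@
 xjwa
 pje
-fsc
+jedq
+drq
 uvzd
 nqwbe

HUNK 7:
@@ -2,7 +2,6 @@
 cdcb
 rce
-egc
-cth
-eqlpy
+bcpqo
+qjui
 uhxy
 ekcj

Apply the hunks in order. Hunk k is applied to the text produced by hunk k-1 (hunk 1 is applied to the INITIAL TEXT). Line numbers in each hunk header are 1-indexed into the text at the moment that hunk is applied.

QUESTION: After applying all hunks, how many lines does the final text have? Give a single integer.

Answer: 15

Derivation:
Hunk 1: at line 5 remove [nnzqd] add [ekcj,dtfg,pjdn] -> 13 lines: qgpgg cdcb ldk tmcva cth ubxp ekcj dtfg pjdn fsc uvzd nqwbe cix
Hunk 2: at line 1 remove [ldk,tmcva] add [rce,egc] -> 13 lines: qgpgg cdcb rce egc cth ubxp ekcj dtfg pjdn fsc uvzd nqwbe cix
Hunk 3: at line 6 remove [dtfg,pjdn] add [kpq,ngk,ewts] -> 14 lines: qgpgg cdcb rce egc cth ubxp ekcj kpq ngk ewts fsc uvzd nqwbe cix
Hunk 4: at line 7 remove [ngk,ewts] add [xjwa,pje] -> 14 lines: qgpgg cdcb rce egc cth ubxp ekcj kpq xjwa pje fsc uvzd nqwbe cix
Hunk 5: at line 4 remove [ubxp] add [eqlpy,uhxy] -> 15 lines: qgpgg cdcb rce egc cth eqlpy uhxy ekcj kpq xjwa pje fsc uvzd nqwbe cix
Hunk 6: at line 10 remove [fsc] add [jedq,drq] -> 16 lines: qgpgg cdcb rce egc cth eqlpy uhxy ekcj kpq xjwa pje jedq drq uvzd nqwbe cix
Hunk 7: at line 2 remove [egc,cth,eqlpy] add [bcpqo,qjui] -> 15 lines: qgpgg cdcb rce bcpqo qjui uhxy ekcj kpq xjwa pje jedq drq uvzd nqwbe cix
Final line count: 15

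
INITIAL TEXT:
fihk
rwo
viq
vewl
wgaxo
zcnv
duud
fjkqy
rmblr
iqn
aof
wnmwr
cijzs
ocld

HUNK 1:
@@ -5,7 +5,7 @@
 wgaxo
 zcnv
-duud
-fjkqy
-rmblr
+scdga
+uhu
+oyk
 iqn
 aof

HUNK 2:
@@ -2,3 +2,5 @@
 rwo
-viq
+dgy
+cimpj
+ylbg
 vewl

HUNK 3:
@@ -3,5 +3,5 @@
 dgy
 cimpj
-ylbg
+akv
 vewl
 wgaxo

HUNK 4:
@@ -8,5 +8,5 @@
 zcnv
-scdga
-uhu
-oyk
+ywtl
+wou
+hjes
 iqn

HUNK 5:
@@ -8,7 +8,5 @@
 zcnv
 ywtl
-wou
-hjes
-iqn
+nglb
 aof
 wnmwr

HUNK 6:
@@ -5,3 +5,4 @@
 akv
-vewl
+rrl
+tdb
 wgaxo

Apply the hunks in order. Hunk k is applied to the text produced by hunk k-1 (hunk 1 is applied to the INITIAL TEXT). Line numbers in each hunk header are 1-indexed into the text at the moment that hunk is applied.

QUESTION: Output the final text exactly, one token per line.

Hunk 1: at line 5 remove [duud,fjkqy,rmblr] add [scdga,uhu,oyk] -> 14 lines: fihk rwo viq vewl wgaxo zcnv scdga uhu oyk iqn aof wnmwr cijzs ocld
Hunk 2: at line 2 remove [viq] add [dgy,cimpj,ylbg] -> 16 lines: fihk rwo dgy cimpj ylbg vewl wgaxo zcnv scdga uhu oyk iqn aof wnmwr cijzs ocld
Hunk 3: at line 3 remove [ylbg] add [akv] -> 16 lines: fihk rwo dgy cimpj akv vewl wgaxo zcnv scdga uhu oyk iqn aof wnmwr cijzs ocld
Hunk 4: at line 8 remove [scdga,uhu,oyk] add [ywtl,wou,hjes] -> 16 lines: fihk rwo dgy cimpj akv vewl wgaxo zcnv ywtl wou hjes iqn aof wnmwr cijzs ocld
Hunk 5: at line 8 remove [wou,hjes,iqn] add [nglb] -> 14 lines: fihk rwo dgy cimpj akv vewl wgaxo zcnv ywtl nglb aof wnmwr cijzs ocld
Hunk 6: at line 5 remove [vewl] add [rrl,tdb] -> 15 lines: fihk rwo dgy cimpj akv rrl tdb wgaxo zcnv ywtl nglb aof wnmwr cijzs ocld

Answer: fihk
rwo
dgy
cimpj
akv
rrl
tdb
wgaxo
zcnv
ywtl
nglb
aof
wnmwr
cijzs
ocld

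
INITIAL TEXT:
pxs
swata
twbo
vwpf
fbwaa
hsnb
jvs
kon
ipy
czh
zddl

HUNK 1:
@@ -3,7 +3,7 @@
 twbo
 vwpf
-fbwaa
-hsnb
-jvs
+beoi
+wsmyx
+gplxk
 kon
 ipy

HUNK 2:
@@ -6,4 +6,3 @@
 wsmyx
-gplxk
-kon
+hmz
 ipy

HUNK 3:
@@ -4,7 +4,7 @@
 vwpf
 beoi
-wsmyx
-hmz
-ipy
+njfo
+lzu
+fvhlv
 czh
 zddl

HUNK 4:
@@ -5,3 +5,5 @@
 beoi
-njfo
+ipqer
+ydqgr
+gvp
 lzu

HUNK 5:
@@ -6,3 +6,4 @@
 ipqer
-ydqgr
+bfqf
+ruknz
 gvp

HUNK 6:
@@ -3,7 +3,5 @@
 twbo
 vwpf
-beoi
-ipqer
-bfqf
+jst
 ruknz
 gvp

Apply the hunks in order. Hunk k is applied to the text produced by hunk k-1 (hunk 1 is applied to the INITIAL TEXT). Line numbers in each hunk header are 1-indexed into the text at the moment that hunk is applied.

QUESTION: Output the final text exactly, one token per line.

Hunk 1: at line 3 remove [fbwaa,hsnb,jvs] add [beoi,wsmyx,gplxk] -> 11 lines: pxs swata twbo vwpf beoi wsmyx gplxk kon ipy czh zddl
Hunk 2: at line 6 remove [gplxk,kon] add [hmz] -> 10 lines: pxs swata twbo vwpf beoi wsmyx hmz ipy czh zddl
Hunk 3: at line 4 remove [wsmyx,hmz,ipy] add [njfo,lzu,fvhlv] -> 10 lines: pxs swata twbo vwpf beoi njfo lzu fvhlv czh zddl
Hunk 4: at line 5 remove [njfo] add [ipqer,ydqgr,gvp] -> 12 lines: pxs swata twbo vwpf beoi ipqer ydqgr gvp lzu fvhlv czh zddl
Hunk 5: at line 6 remove [ydqgr] add [bfqf,ruknz] -> 13 lines: pxs swata twbo vwpf beoi ipqer bfqf ruknz gvp lzu fvhlv czh zddl
Hunk 6: at line 3 remove [beoi,ipqer,bfqf] add [jst] -> 11 lines: pxs swata twbo vwpf jst ruknz gvp lzu fvhlv czh zddl

Answer: pxs
swata
twbo
vwpf
jst
ruknz
gvp
lzu
fvhlv
czh
zddl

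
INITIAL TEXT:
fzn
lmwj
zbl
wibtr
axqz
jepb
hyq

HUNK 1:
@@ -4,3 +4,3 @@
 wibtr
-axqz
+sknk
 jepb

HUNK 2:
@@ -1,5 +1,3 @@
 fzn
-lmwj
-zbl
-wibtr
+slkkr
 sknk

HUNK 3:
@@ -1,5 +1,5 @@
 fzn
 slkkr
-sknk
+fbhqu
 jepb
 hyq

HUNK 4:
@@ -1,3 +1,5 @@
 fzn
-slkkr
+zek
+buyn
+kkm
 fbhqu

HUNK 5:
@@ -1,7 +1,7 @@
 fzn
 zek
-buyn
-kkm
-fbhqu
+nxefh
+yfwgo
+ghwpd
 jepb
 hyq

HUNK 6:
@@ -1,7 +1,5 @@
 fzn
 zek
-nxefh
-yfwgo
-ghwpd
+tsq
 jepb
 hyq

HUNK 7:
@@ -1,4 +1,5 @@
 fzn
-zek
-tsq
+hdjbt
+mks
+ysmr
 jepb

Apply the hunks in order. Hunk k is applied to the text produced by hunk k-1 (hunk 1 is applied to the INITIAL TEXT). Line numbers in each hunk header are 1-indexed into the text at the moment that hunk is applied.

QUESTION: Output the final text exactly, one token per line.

Hunk 1: at line 4 remove [axqz] add [sknk] -> 7 lines: fzn lmwj zbl wibtr sknk jepb hyq
Hunk 2: at line 1 remove [lmwj,zbl,wibtr] add [slkkr] -> 5 lines: fzn slkkr sknk jepb hyq
Hunk 3: at line 1 remove [sknk] add [fbhqu] -> 5 lines: fzn slkkr fbhqu jepb hyq
Hunk 4: at line 1 remove [slkkr] add [zek,buyn,kkm] -> 7 lines: fzn zek buyn kkm fbhqu jepb hyq
Hunk 5: at line 1 remove [buyn,kkm,fbhqu] add [nxefh,yfwgo,ghwpd] -> 7 lines: fzn zek nxefh yfwgo ghwpd jepb hyq
Hunk 6: at line 1 remove [nxefh,yfwgo,ghwpd] add [tsq] -> 5 lines: fzn zek tsq jepb hyq
Hunk 7: at line 1 remove [zek,tsq] add [hdjbt,mks,ysmr] -> 6 lines: fzn hdjbt mks ysmr jepb hyq

Answer: fzn
hdjbt
mks
ysmr
jepb
hyq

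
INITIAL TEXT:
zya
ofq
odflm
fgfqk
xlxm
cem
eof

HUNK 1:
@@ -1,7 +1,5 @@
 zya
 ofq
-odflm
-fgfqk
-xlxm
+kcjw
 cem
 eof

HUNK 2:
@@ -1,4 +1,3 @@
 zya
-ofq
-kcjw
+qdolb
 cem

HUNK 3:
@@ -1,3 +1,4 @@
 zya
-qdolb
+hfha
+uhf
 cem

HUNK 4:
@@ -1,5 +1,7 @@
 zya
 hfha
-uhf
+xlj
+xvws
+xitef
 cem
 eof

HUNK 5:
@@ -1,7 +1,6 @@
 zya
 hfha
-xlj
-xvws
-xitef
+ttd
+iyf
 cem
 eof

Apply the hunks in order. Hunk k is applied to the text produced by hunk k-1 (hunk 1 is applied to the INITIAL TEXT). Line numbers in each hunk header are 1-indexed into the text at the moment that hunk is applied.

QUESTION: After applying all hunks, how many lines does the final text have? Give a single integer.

Hunk 1: at line 1 remove [odflm,fgfqk,xlxm] add [kcjw] -> 5 lines: zya ofq kcjw cem eof
Hunk 2: at line 1 remove [ofq,kcjw] add [qdolb] -> 4 lines: zya qdolb cem eof
Hunk 3: at line 1 remove [qdolb] add [hfha,uhf] -> 5 lines: zya hfha uhf cem eof
Hunk 4: at line 1 remove [uhf] add [xlj,xvws,xitef] -> 7 lines: zya hfha xlj xvws xitef cem eof
Hunk 5: at line 1 remove [xlj,xvws,xitef] add [ttd,iyf] -> 6 lines: zya hfha ttd iyf cem eof
Final line count: 6

Answer: 6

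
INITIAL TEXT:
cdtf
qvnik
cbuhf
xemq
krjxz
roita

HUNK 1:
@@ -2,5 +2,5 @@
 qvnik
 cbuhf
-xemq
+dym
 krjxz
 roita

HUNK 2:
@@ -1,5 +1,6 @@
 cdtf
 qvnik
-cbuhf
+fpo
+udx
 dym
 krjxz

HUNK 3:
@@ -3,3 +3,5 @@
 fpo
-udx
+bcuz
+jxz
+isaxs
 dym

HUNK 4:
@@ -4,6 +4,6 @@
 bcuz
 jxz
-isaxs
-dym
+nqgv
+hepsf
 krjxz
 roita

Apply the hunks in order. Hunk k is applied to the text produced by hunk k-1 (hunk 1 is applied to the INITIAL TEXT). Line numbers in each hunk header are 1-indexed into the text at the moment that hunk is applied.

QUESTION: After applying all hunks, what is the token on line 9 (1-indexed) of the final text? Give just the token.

Answer: roita

Derivation:
Hunk 1: at line 2 remove [xemq] add [dym] -> 6 lines: cdtf qvnik cbuhf dym krjxz roita
Hunk 2: at line 1 remove [cbuhf] add [fpo,udx] -> 7 lines: cdtf qvnik fpo udx dym krjxz roita
Hunk 3: at line 3 remove [udx] add [bcuz,jxz,isaxs] -> 9 lines: cdtf qvnik fpo bcuz jxz isaxs dym krjxz roita
Hunk 4: at line 4 remove [isaxs,dym] add [nqgv,hepsf] -> 9 lines: cdtf qvnik fpo bcuz jxz nqgv hepsf krjxz roita
Final line 9: roita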